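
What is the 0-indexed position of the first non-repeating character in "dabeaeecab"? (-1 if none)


Input: dabeaeecab
Character frequencies:
  'a': 3
  'b': 2
  'c': 1
  'd': 1
  'e': 3
Scanning left to right for freq == 1:
  Position 0 ('d'): unique! => answer = 0

0


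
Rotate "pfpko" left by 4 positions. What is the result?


Input: "pfpko", rotate left by 4
First 4 characters: "pfpk"
Remaining characters: "o"
Concatenate remaining + first: "o" + "pfpk" = "opfpk"

opfpk


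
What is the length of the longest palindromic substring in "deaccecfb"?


Input: "deaccecfb"
Checking substrings for palindromes:
  [4:7] "cec" (len 3) => palindrome
  [3:5] "cc" (len 2) => palindrome
Longest palindromic substring: "cec" with length 3

3


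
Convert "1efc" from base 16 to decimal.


Input: "1efc" in base 16
Positional expansion:
  Digit '1' (value 1) x 16^3 = 4096
  Digit 'e' (value 14) x 16^2 = 3584
  Digit 'f' (value 15) x 16^1 = 240
  Digit 'c' (value 12) x 16^0 = 12
Sum = 7932

7932


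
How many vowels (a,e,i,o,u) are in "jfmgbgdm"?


Input: jfmgbgdm
Checking each character:
  'j' at position 0: consonant
  'f' at position 1: consonant
  'm' at position 2: consonant
  'g' at position 3: consonant
  'b' at position 4: consonant
  'g' at position 5: consonant
  'd' at position 6: consonant
  'm' at position 7: consonant
Total vowels: 0

0


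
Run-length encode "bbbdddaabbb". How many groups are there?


Input: bbbdddaabbb
Scanning for consecutive runs:
  Group 1: 'b' x 3 (positions 0-2)
  Group 2: 'd' x 3 (positions 3-5)
  Group 3: 'a' x 2 (positions 6-7)
  Group 4: 'b' x 3 (positions 8-10)
Total groups: 4

4


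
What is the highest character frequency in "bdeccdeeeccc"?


Input: bdeccdeeeccc
Character counts:
  'b': 1
  'c': 5
  'd': 2
  'e': 4
Maximum frequency: 5

5


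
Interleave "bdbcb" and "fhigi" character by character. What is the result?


Interleaving "bdbcb" and "fhigi":
  Position 0: 'b' from first, 'f' from second => "bf"
  Position 1: 'd' from first, 'h' from second => "dh"
  Position 2: 'b' from first, 'i' from second => "bi"
  Position 3: 'c' from first, 'g' from second => "cg"
  Position 4: 'b' from first, 'i' from second => "bi"
Result: bfdhbicgbi

bfdhbicgbi


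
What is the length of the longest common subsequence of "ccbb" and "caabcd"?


LCS of "ccbb" and "caabcd"
DP table:
           c    a    a    b    c    d
      0    0    0    0    0    0    0
  c   0    1    1    1    1    1    1
  c   0    1    1    1    1    2    2
  b   0    1    1    1    2    2    2
  b   0    1    1    1    2    2    2
LCS length = dp[4][6] = 2

2


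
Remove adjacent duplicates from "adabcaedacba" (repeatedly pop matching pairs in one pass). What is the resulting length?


Input: adabcaedacba
Stack-based adjacent duplicate removal:
  Read 'a': push. Stack: a
  Read 'd': push. Stack: ad
  Read 'a': push. Stack: ada
  Read 'b': push. Stack: adab
  Read 'c': push. Stack: adabc
  Read 'a': push. Stack: adabca
  Read 'e': push. Stack: adabcae
  Read 'd': push. Stack: adabcaed
  Read 'a': push. Stack: adabcaeda
  Read 'c': push. Stack: adabcaedac
  Read 'b': push. Stack: adabcaedacb
  Read 'a': push. Stack: adabcaedacba
Final stack: "adabcaedacba" (length 12)

12


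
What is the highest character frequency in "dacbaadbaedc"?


Input: dacbaadbaedc
Character counts:
  'a': 4
  'b': 2
  'c': 2
  'd': 3
  'e': 1
Maximum frequency: 4

4


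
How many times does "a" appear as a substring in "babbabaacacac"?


Searching for "a" in "babbabaacacac"
Scanning each position:
  Position 0: "b" => no
  Position 1: "a" => MATCH
  Position 2: "b" => no
  Position 3: "b" => no
  Position 4: "a" => MATCH
  Position 5: "b" => no
  Position 6: "a" => MATCH
  Position 7: "a" => MATCH
  Position 8: "c" => no
  Position 9: "a" => MATCH
  Position 10: "c" => no
  Position 11: "a" => MATCH
  Position 12: "c" => no
Total occurrences: 6

6


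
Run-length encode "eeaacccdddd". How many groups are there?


Input: eeaacccdddd
Scanning for consecutive runs:
  Group 1: 'e' x 2 (positions 0-1)
  Group 2: 'a' x 2 (positions 2-3)
  Group 3: 'c' x 3 (positions 4-6)
  Group 4: 'd' x 4 (positions 7-10)
Total groups: 4

4


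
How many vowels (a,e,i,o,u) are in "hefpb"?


Input: hefpb
Checking each character:
  'h' at position 0: consonant
  'e' at position 1: vowel (running total: 1)
  'f' at position 2: consonant
  'p' at position 3: consonant
  'b' at position 4: consonant
Total vowels: 1

1


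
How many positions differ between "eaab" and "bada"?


Comparing "eaab" and "bada" position by position:
  Position 0: 'e' vs 'b' => DIFFER
  Position 1: 'a' vs 'a' => same
  Position 2: 'a' vs 'd' => DIFFER
  Position 3: 'b' vs 'a' => DIFFER
Positions that differ: 3

3


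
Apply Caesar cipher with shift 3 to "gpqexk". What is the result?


Caesar cipher: shift "gpqexk" by 3
  'g' (pos 6) + 3 = pos 9 = 'j'
  'p' (pos 15) + 3 = pos 18 = 's'
  'q' (pos 16) + 3 = pos 19 = 't'
  'e' (pos 4) + 3 = pos 7 = 'h'
  'x' (pos 23) + 3 = pos 0 = 'a'
  'k' (pos 10) + 3 = pos 13 = 'n'
Result: jsthan

jsthan


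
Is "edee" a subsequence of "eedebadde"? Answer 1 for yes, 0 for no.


Check if "edee" is a subsequence of "eedebadde"
Greedy scan:
  Position 0 ('e'): matches sub[0] = 'e'
  Position 1 ('e'): no match needed
  Position 2 ('d'): matches sub[1] = 'd'
  Position 3 ('e'): matches sub[2] = 'e'
  Position 4 ('b'): no match needed
  Position 5 ('a'): no match needed
  Position 6 ('d'): no match needed
  Position 7 ('d'): no match needed
  Position 8 ('e'): matches sub[3] = 'e'
All 4 characters matched => is a subsequence

1


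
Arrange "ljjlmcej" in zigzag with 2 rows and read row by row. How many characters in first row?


Zigzag "ljjlmcej" into 2 rows:
Placing characters:
  'l' => row 0
  'j' => row 1
  'j' => row 0
  'l' => row 1
  'm' => row 0
  'c' => row 1
  'e' => row 0
  'j' => row 1
Rows:
  Row 0: "ljme"
  Row 1: "jlcj"
First row length: 4

4


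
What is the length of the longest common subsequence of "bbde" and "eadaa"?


LCS of "bbde" and "eadaa"
DP table:
           e    a    d    a    a
      0    0    0    0    0    0
  b   0    0    0    0    0    0
  b   0    0    0    0    0    0
  d   0    0    0    1    1    1
  e   0    1    1    1    1    1
LCS length = dp[4][5] = 1

1


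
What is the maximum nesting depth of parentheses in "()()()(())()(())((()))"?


Input: "()()()(())()(())((()))"
Tracking depth:
  Position 0 '(': depth becomes 1
  Position 1 ')': depth becomes 0
  Position 2 '(': depth becomes 1
  Position 3 ')': depth becomes 0
  Position 4 '(': depth becomes 1
  Position 5 ')': depth becomes 0
  Position 6 '(': depth becomes 1
  Position 7 '(': depth becomes 2
  Position 8 ')': depth becomes 1
  Position 9 ')': depth becomes 0
  Position 10 '(': depth becomes 1
  Position 11 ')': depth becomes 0
  Position 12 '(': depth becomes 1
  Position 13 '(': depth becomes 2
  Position 14 ')': depth becomes 1
  Position 15 ')': depth becomes 0
  Position 16 '(': depth becomes 1
  Position 17 '(': depth becomes 2
  Position 18 '(': depth becomes 3
  Position 19 ')': depth becomes 2
  Position 20 ')': depth becomes 1
  Position 21 ')': depth becomes 0
Maximum depth reached: 3

3


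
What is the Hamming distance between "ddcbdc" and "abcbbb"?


Comparing "ddcbdc" and "abcbbb" position by position:
  Position 0: 'd' vs 'a' => differ
  Position 1: 'd' vs 'b' => differ
  Position 2: 'c' vs 'c' => same
  Position 3: 'b' vs 'b' => same
  Position 4: 'd' vs 'b' => differ
  Position 5: 'c' vs 'b' => differ
Total differences (Hamming distance): 4

4


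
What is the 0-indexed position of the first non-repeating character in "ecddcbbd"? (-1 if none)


Input: ecddcbbd
Character frequencies:
  'b': 2
  'c': 2
  'd': 3
  'e': 1
Scanning left to right for freq == 1:
  Position 0 ('e'): unique! => answer = 0

0


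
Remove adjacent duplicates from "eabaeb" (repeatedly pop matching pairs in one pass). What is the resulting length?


Input: eabaeb
Stack-based adjacent duplicate removal:
  Read 'e': push. Stack: e
  Read 'a': push. Stack: ea
  Read 'b': push. Stack: eab
  Read 'a': push. Stack: eaba
  Read 'e': push. Stack: eabae
  Read 'b': push. Stack: eabaeb
Final stack: "eabaeb" (length 6)

6


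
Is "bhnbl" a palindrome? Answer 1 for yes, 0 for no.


Input: bhnbl
Reversed: lbnhb
  Compare pos 0 ('b') with pos 4 ('l'): MISMATCH
  Compare pos 1 ('h') with pos 3 ('b'): MISMATCH
Result: not a palindrome

0


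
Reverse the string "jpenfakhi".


Input: jpenfakhi
Reading characters right to left:
  Position 8: 'i'
  Position 7: 'h'
  Position 6: 'k'
  Position 5: 'a'
  Position 4: 'f'
  Position 3: 'n'
  Position 2: 'e'
  Position 1: 'p'
  Position 0: 'j'
Reversed: ihkafnepj

ihkafnepj


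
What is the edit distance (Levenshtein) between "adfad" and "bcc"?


Computing edit distance: "adfad" -> "bcc"
DP table:
           b    c    c
      0    1    2    3
  a   1    1    2    3
  d   2    2    2    3
  f   3    3    3    3
  a   4    4    4    4
  d   5    5    5    5
Edit distance = dp[5][3] = 5

5


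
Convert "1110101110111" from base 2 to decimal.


Input: "1110101110111" in base 2
Positional expansion:
  Digit '1' (value 1) x 2^12 = 4096
  Digit '1' (value 1) x 2^11 = 2048
  Digit '1' (value 1) x 2^10 = 1024
  Digit '0' (value 0) x 2^9 = 0
  Digit '1' (value 1) x 2^8 = 256
  Digit '0' (value 0) x 2^7 = 0
  Digit '1' (value 1) x 2^6 = 64
  Digit '1' (value 1) x 2^5 = 32
  Digit '1' (value 1) x 2^4 = 16
  Digit '0' (value 0) x 2^3 = 0
  Digit '1' (value 1) x 2^2 = 4
  Digit '1' (value 1) x 2^1 = 2
  Digit '1' (value 1) x 2^0 = 1
Sum = 7543

7543


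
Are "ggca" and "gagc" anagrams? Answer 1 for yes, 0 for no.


Strings: "ggca", "gagc"
Sorted first:  acgg
Sorted second: acgg
Sorted forms match => anagrams

1


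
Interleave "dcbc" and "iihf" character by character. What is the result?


Interleaving "dcbc" and "iihf":
  Position 0: 'd' from first, 'i' from second => "di"
  Position 1: 'c' from first, 'i' from second => "ci"
  Position 2: 'b' from first, 'h' from second => "bh"
  Position 3: 'c' from first, 'f' from second => "cf"
Result: dicibhcf

dicibhcf


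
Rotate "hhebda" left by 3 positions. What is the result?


Input: "hhebda", rotate left by 3
First 3 characters: "hhe"
Remaining characters: "bda"
Concatenate remaining + first: "bda" + "hhe" = "bdahhe"

bdahhe


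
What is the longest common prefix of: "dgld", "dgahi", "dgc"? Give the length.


Words: dgld, dgahi, dgc
  Position 0: all 'd' => match
  Position 1: all 'g' => match
  Position 2: ('l', 'a', 'c') => mismatch, stop
LCP = "dg" (length 2)

2


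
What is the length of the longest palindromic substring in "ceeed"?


Input: "ceeed"
Checking substrings for palindromes:
  [1:4] "eee" (len 3) => palindrome
  [1:3] "ee" (len 2) => palindrome
  [2:4] "ee" (len 2) => palindrome
Longest palindromic substring: "eee" with length 3

3


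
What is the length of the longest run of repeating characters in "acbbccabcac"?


Input: "acbbccabcac"
Scanning for longest run:
  Position 1 ('c'): new char, reset run to 1
  Position 2 ('b'): new char, reset run to 1
  Position 3 ('b'): continues run of 'b', length=2
  Position 4 ('c'): new char, reset run to 1
  Position 5 ('c'): continues run of 'c', length=2
  Position 6 ('a'): new char, reset run to 1
  Position 7 ('b'): new char, reset run to 1
  Position 8 ('c'): new char, reset run to 1
  Position 9 ('a'): new char, reset run to 1
  Position 10 ('c'): new char, reset run to 1
Longest run: 'b' with length 2

2


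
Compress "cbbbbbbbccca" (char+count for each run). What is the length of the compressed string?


Input: cbbbbbbbccca
Runs:
  'c' x 1 => "c1"
  'b' x 7 => "b7"
  'c' x 3 => "c3"
  'a' x 1 => "a1"
Compressed: "c1b7c3a1"
Compressed length: 8

8


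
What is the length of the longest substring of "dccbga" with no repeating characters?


Input: "dccbga"
Sliding window (track last position of each char):
  Position 0 ('d'): window [0,0] length 1 -- new best
  Position 1 ('c'): window [0,1] length 2 -- new best
  Position 2 ('c'): repeat (last at 1), move window start to 2
  Position 2 ('c'): window [2,2] length 1
  Position 3 ('b'): window [2,3] length 2
  Position 4 ('g'): window [2,4] length 3 -- new best
  Position 5 ('a'): window [2,5] length 4 -- new best
Longest substring with no repeats: "cbga" with length 4

4


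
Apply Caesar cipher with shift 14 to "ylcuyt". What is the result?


Caesar cipher: shift "ylcuyt" by 14
  'y' (pos 24) + 14 = pos 12 = 'm'
  'l' (pos 11) + 14 = pos 25 = 'z'
  'c' (pos 2) + 14 = pos 16 = 'q'
  'u' (pos 20) + 14 = pos 8 = 'i'
  'y' (pos 24) + 14 = pos 12 = 'm'
  't' (pos 19) + 14 = pos 7 = 'h'
Result: mzqimh

mzqimh


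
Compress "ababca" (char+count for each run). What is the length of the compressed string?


Input: ababca
Runs:
  'a' x 1 => "a1"
  'b' x 1 => "b1"
  'a' x 1 => "a1"
  'b' x 1 => "b1"
  'c' x 1 => "c1"
  'a' x 1 => "a1"
Compressed: "a1b1a1b1c1a1"
Compressed length: 12

12


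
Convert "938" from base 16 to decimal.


Input: "938" in base 16
Positional expansion:
  Digit '9' (value 9) x 16^2 = 2304
  Digit '3' (value 3) x 16^1 = 48
  Digit '8' (value 8) x 16^0 = 8
Sum = 2360

2360


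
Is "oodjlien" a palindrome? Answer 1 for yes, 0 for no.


Input: oodjlien
Reversed: neiljdoo
  Compare pos 0 ('o') with pos 7 ('n'): MISMATCH
  Compare pos 1 ('o') with pos 6 ('e'): MISMATCH
  Compare pos 2 ('d') with pos 5 ('i'): MISMATCH
  Compare pos 3 ('j') with pos 4 ('l'): MISMATCH
Result: not a palindrome

0


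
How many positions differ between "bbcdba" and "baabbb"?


Comparing "bbcdba" and "baabbb" position by position:
  Position 0: 'b' vs 'b' => same
  Position 1: 'b' vs 'a' => DIFFER
  Position 2: 'c' vs 'a' => DIFFER
  Position 3: 'd' vs 'b' => DIFFER
  Position 4: 'b' vs 'b' => same
  Position 5: 'a' vs 'b' => DIFFER
Positions that differ: 4

4


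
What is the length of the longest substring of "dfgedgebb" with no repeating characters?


Input: "dfgedgebb"
Sliding window (track last position of each char):
  Position 0 ('d'): window [0,0] length 1 -- new best
  Position 1 ('f'): window [0,1] length 2 -- new best
  Position 2 ('g'): window [0,2] length 3 -- new best
  Position 3 ('e'): window [0,3] length 4 -- new best
  Position 4 ('d'): repeat (last at 0), move window start to 1
  Position 4 ('d'): window [1,4] length 4
  Position 5 ('g'): repeat (last at 2), move window start to 3
  Position 5 ('g'): window [3,5] length 3
  Position 6 ('e'): repeat (last at 3), move window start to 4
  Position 6 ('e'): window [4,6] length 3
  Position 7 ('b'): window [4,7] length 4
  Position 8 ('b'): repeat (last at 7), move window start to 8
  Position 8 ('b'): window [8,8] length 1
Longest substring with no repeats: "dfge" with length 4

4


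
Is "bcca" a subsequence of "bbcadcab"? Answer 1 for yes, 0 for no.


Check if "bcca" is a subsequence of "bbcadcab"
Greedy scan:
  Position 0 ('b'): matches sub[0] = 'b'
  Position 1 ('b'): no match needed
  Position 2 ('c'): matches sub[1] = 'c'
  Position 3 ('a'): no match needed
  Position 4 ('d'): no match needed
  Position 5 ('c'): matches sub[2] = 'c'
  Position 6 ('a'): matches sub[3] = 'a'
  Position 7 ('b'): no match needed
All 4 characters matched => is a subsequence

1


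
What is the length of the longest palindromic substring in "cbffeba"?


Input: "cbffeba"
Checking substrings for palindromes:
  [2:4] "ff" (len 2) => palindrome
Longest palindromic substring: "ff" with length 2

2


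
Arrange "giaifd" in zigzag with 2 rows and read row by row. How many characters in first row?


Zigzag "giaifd" into 2 rows:
Placing characters:
  'g' => row 0
  'i' => row 1
  'a' => row 0
  'i' => row 1
  'f' => row 0
  'd' => row 1
Rows:
  Row 0: "gaf"
  Row 1: "iid"
First row length: 3

3


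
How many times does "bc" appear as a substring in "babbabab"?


Searching for "bc" in "babbabab"
Scanning each position:
  Position 0: "ba" => no
  Position 1: "ab" => no
  Position 2: "bb" => no
  Position 3: "ba" => no
  Position 4: "ab" => no
  Position 5: "ba" => no
  Position 6: "ab" => no
Total occurrences: 0

0


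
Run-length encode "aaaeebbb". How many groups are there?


Input: aaaeebbb
Scanning for consecutive runs:
  Group 1: 'a' x 3 (positions 0-2)
  Group 2: 'e' x 2 (positions 3-4)
  Group 3: 'b' x 3 (positions 5-7)
Total groups: 3

3


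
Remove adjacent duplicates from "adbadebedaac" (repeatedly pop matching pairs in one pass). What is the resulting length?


Input: adbadebedaac
Stack-based adjacent duplicate removal:
  Read 'a': push. Stack: a
  Read 'd': push. Stack: ad
  Read 'b': push. Stack: adb
  Read 'a': push. Stack: adba
  Read 'd': push. Stack: adbad
  Read 'e': push. Stack: adbade
  Read 'b': push. Stack: adbadeb
  Read 'e': push. Stack: adbadebe
  Read 'd': push. Stack: adbadebed
  Read 'a': push. Stack: adbadebeda
  Read 'a': matches stack top 'a' => pop. Stack: adbadebed
  Read 'c': push. Stack: adbadebedc
Final stack: "adbadebedc" (length 10)

10


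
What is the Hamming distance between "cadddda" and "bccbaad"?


Comparing "cadddda" and "bccbaad" position by position:
  Position 0: 'c' vs 'b' => differ
  Position 1: 'a' vs 'c' => differ
  Position 2: 'd' vs 'c' => differ
  Position 3: 'd' vs 'b' => differ
  Position 4: 'd' vs 'a' => differ
  Position 5: 'd' vs 'a' => differ
  Position 6: 'a' vs 'd' => differ
Total differences (Hamming distance): 7

7


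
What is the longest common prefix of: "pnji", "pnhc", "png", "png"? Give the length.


Words: pnji, pnhc, png, png
  Position 0: all 'p' => match
  Position 1: all 'n' => match
  Position 2: ('j', 'h', 'g', 'g') => mismatch, stop
LCP = "pn" (length 2)

2


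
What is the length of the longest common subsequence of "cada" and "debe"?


LCS of "cada" and "debe"
DP table:
           d    e    b    e
      0    0    0    0    0
  c   0    0    0    0    0
  a   0    0    0    0    0
  d   0    1    1    1    1
  a   0    1    1    1    1
LCS length = dp[4][4] = 1

1


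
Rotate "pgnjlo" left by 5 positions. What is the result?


Input: "pgnjlo", rotate left by 5
First 5 characters: "pgnjl"
Remaining characters: "o"
Concatenate remaining + first: "o" + "pgnjl" = "opgnjl"

opgnjl


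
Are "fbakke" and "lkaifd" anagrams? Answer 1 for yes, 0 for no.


Strings: "fbakke", "lkaifd"
Sorted first:  abefkk
Sorted second: adfikl
Differ at position 1: 'b' vs 'd' => not anagrams

0


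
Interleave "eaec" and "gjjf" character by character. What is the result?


Interleaving "eaec" and "gjjf":
  Position 0: 'e' from first, 'g' from second => "eg"
  Position 1: 'a' from first, 'j' from second => "aj"
  Position 2: 'e' from first, 'j' from second => "ej"
  Position 3: 'c' from first, 'f' from second => "cf"
Result: egajejcf

egajejcf


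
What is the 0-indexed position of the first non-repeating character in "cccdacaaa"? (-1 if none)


Input: cccdacaaa
Character frequencies:
  'a': 4
  'c': 4
  'd': 1
Scanning left to right for freq == 1:
  Position 0 ('c'): freq=4, skip
  Position 1 ('c'): freq=4, skip
  Position 2 ('c'): freq=4, skip
  Position 3 ('d'): unique! => answer = 3

3


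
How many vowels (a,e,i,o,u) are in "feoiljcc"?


Input: feoiljcc
Checking each character:
  'f' at position 0: consonant
  'e' at position 1: vowel (running total: 1)
  'o' at position 2: vowel (running total: 2)
  'i' at position 3: vowel (running total: 3)
  'l' at position 4: consonant
  'j' at position 5: consonant
  'c' at position 6: consonant
  'c' at position 7: consonant
Total vowels: 3

3


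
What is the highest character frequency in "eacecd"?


Input: eacecd
Character counts:
  'a': 1
  'c': 2
  'd': 1
  'e': 2
Maximum frequency: 2

2


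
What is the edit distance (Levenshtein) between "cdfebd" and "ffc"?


Computing edit distance: "cdfebd" -> "ffc"
DP table:
           f    f    c
      0    1    2    3
  c   1    1    2    2
  d   2    2    2    3
  f   3    2    2    3
  e   4    3    3    3
  b   5    4    4    4
  d   6    5    5    5
Edit distance = dp[6][3] = 5

5


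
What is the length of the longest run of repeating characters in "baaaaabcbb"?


Input: "baaaaabcbb"
Scanning for longest run:
  Position 1 ('a'): new char, reset run to 1
  Position 2 ('a'): continues run of 'a', length=2
  Position 3 ('a'): continues run of 'a', length=3
  Position 4 ('a'): continues run of 'a', length=4
  Position 5 ('a'): continues run of 'a', length=5
  Position 6 ('b'): new char, reset run to 1
  Position 7 ('c'): new char, reset run to 1
  Position 8 ('b'): new char, reset run to 1
  Position 9 ('b'): continues run of 'b', length=2
Longest run: 'a' with length 5

5


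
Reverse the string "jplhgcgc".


Input: jplhgcgc
Reading characters right to left:
  Position 7: 'c'
  Position 6: 'g'
  Position 5: 'c'
  Position 4: 'g'
  Position 3: 'h'
  Position 2: 'l'
  Position 1: 'p'
  Position 0: 'j'
Reversed: cgcghlpj

cgcghlpj


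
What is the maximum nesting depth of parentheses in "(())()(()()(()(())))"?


Input: "(())()(()()(()(())))"
Tracking depth:
  Position 0 '(': depth becomes 1
  Position 1 '(': depth becomes 2
  Position 2 ')': depth becomes 1
  Position 3 ')': depth becomes 0
  Position 4 '(': depth becomes 1
  Position 5 ')': depth becomes 0
  Position 6 '(': depth becomes 1
  Position 7 '(': depth becomes 2
  Position 8 ')': depth becomes 1
  Position 9 '(': depth becomes 2
  Position 10 ')': depth becomes 1
  Position 11 '(': depth becomes 2
  Position 12 '(': depth becomes 3
  Position 13 ')': depth becomes 2
  Position 14 '(': depth becomes 3
  Position 15 '(': depth becomes 4
  Position 16 ')': depth becomes 3
  Position 17 ')': depth becomes 2
  Position 18 ')': depth becomes 1
  Position 19 ')': depth becomes 0
Maximum depth reached: 4

4


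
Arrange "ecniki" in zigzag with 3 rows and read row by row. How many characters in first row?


Zigzag "ecniki" into 3 rows:
Placing characters:
  'e' => row 0
  'c' => row 1
  'n' => row 2
  'i' => row 1
  'k' => row 0
  'i' => row 1
Rows:
  Row 0: "ek"
  Row 1: "cii"
  Row 2: "n"
First row length: 2

2


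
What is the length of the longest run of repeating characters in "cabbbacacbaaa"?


Input: "cabbbacacbaaa"
Scanning for longest run:
  Position 1 ('a'): new char, reset run to 1
  Position 2 ('b'): new char, reset run to 1
  Position 3 ('b'): continues run of 'b', length=2
  Position 4 ('b'): continues run of 'b', length=3
  Position 5 ('a'): new char, reset run to 1
  Position 6 ('c'): new char, reset run to 1
  Position 7 ('a'): new char, reset run to 1
  Position 8 ('c'): new char, reset run to 1
  Position 9 ('b'): new char, reset run to 1
  Position 10 ('a'): new char, reset run to 1
  Position 11 ('a'): continues run of 'a', length=2
  Position 12 ('a'): continues run of 'a', length=3
Longest run: 'b' with length 3

3


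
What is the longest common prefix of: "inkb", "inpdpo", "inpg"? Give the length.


Words: inkb, inpdpo, inpg
  Position 0: all 'i' => match
  Position 1: all 'n' => match
  Position 2: ('k', 'p', 'p') => mismatch, stop
LCP = "in" (length 2)

2


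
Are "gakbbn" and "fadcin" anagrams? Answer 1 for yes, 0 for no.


Strings: "gakbbn", "fadcin"
Sorted first:  abbgkn
Sorted second: acdfin
Differ at position 1: 'b' vs 'c' => not anagrams

0


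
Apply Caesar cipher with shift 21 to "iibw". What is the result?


Caesar cipher: shift "iibw" by 21
  'i' (pos 8) + 21 = pos 3 = 'd'
  'i' (pos 8) + 21 = pos 3 = 'd'
  'b' (pos 1) + 21 = pos 22 = 'w'
  'w' (pos 22) + 21 = pos 17 = 'r'
Result: ddwr

ddwr


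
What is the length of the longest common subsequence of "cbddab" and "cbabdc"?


LCS of "cbddab" and "cbabdc"
DP table:
           c    b    a    b    d    c
      0    0    0    0    0    0    0
  c   0    1    1    1    1    1    1
  b   0    1    2    2    2    2    2
  d   0    1    2    2    2    3    3
  d   0    1    2    2    2    3    3
  a   0    1    2    3    3    3    3
  b   0    1    2    3    4    4    4
LCS length = dp[6][6] = 4

4


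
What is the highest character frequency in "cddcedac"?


Input: cddcedac
Character counts:
  'a': 1
  'c': 3
  'd': 3
  'e': 1
Maximum frequency: 3

3


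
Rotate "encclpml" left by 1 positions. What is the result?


Input: "encclpml", rotate left by 1
First 1 characters: "e"
Remaining characters: "ncclpml"
Concatenate remaining + first: "ncclpml" + "e" = "ncclpmle"

ncclpmle


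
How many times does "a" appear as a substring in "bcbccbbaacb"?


Searching for "a" in "bcbccbbaacb"
Scanning each position:
  Position 0: "b" => no
  Position 1: "c" => no
  Position 2: "b" => no
  Position 3: "c" => no
  Position 4: "c" => no
  Position 5: "b" => no
  Position 6: "b" => no
  Position 7: "a" => MATCH
  Position 8: "a" => MATCH
  Position 9: "c" => no
  Position 10: "b" => no
Total occurrences: 2

2


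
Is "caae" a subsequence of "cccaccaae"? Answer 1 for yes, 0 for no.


Check if "caae" is a subsequence of "cccaccaae"
Greedy scan:
  Position 0 ('c'): matches sub[0] = 'c'
  Position 1 ('c'): no match needed
  Position 2 ('c'): no match needed
  Position 3 ('a'): matches sub[1] = 'a'
  Position 4 ('c'): no match needed
  Position 5 ('c'): no match needed
  Position 6 ('a'): matches sub[2] = 'a'
  Position 7 ('a'): no match needed
  Position 8 ('e'): matches sub[3] = 'e'
All 4 characters matched => is a subsequence

1


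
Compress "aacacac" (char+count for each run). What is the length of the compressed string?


Input: aacacac
Runs:
  'a' x 2 => "a2"
  'c' x 1 => "c1"
  'a' x 1 => "a1"
  'c' x 1 => "c1"
  'a' x 1 => "a1"
  'c' x 1 => "c1"
Compressed: "a2c1a1c1a1c1"
Compressed length: 12

12


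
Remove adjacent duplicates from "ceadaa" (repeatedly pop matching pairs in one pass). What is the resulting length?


Input: ceadaa
Stack-based adjacent duplicate removal:
  Read 'c': push. Stack: c
  Read 'e': push. Stack: ce
  Read 'a': push. Stack: cea
  Read 'd': push. Stack: cead
  Read 'a': push. Stack: ceada
  Read 'a': matches stack top 'a' => pop. Stack: cead
Final stack: "cead" (length 4)

4


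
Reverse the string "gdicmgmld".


Input: gdicmgmld
Reading characters right to left:
  Position 8: 'd'
  Position 7: 'l'
  Position 6: 'm'
  Position 5: 'g'
  Position 4: 'm'
  Position 3: 'c'
  Position 2: 'i'
  Position 1: 'd'
  Position 0: 'g'
Reversed: dlmgmcidg

dlmgmcidg


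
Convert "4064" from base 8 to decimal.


Input: "4064" in base 8
Positional expansion:
  Digit '4' (value 4) x 8^3 = 2048
  Digit '0' (value 0) x 8^2 = 0
  Digit '6' (value 6) x 8^1 = 48
  Digit '4' (value 4) x 8^0 = 4
Sum = 2100

2100


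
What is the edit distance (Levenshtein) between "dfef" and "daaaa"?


Computing edit distance: "dfef" -> "daaaa"
DP table:
           d    a    a    a    a
      0    1    2    3    4    5
  d   1    0    1    2    3    4
  f   2    1    1    2    3    4
  e   3    2    2    2    3    4
  f   4    3    3    3    3    4
Edit distance = dp[4][5] = 4

4


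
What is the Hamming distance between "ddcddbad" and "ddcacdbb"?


Comparing "ddcddbad" and "ddcacdbb" position by position:
  Position 0: 'd' vs 'd' => same
  Position 1: 'd' vs 'd' => same
  Position 2: 'c' vs 'c' => same
  Position 3: 'd' vs 'a' => differ
  Position 4: 'd' vs 'c' => differ
  Position 5: 'b' vs 'd' => differ
  Position 6: 'a' vs 'b' => differ
  Position 7: 'd' vs 'b' => differ
Total differences (Hamming distance): 5

5


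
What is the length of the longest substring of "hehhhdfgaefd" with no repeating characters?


Input: "hehhhdfgaefd"
Sliding window (track last position of each char):
  Position 0 ('h'): window [0,0] length 1 -- new best
  Position 1 ('e'): window [0,1] length 2 -- new best
  Position 2 ('h'): repeat (last at 0), move window start to 1
  Position 2 ('h'): window [1,2] length 2
  Position 3 ('h'): repeat (last at 2), move window start to 3
  Position 3 ('h'): window [3,3] length 1
  Position 4 ('h'): repeat (last at 3), move window start to 4
  Position 4 ('h'): window [4,4] length 1
  Position 5 ('d'): window [4,5] length 2
  Position 6 ('f'): window [4,6] length 3 -- new best
  Position 7 ('g'): window [4,7] length 4 -- new best
  Position 8 ('a'): window [4,8] length 5 -- new best
  Position 9 ('e'): window [4,9] length 6 -- new best
  Position 10 ('f'): repeat (last at 6), move window start to 7
  Position 10 ('f'): window [7,10] length 4
  Position 11 ('d'): window [7,11] length 5
Longest substring with no repeats: "hdfgae" with length 6

6


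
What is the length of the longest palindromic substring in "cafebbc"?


Input: "cafebbc"
Checking substrings for palindromes:
  [4:6] "bb" (len 2) => palindrome
Longest palindromic substring: "bb" with length 2

2


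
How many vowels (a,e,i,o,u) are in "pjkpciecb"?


Input: pjkpciecb
Checking each character:
  'p' at position 0: consonant
  'j' at position 1: consonant
  'k' at position 2: consonant
  'p' at position 3: consonant
  'c' at position 4: consonant
  'i' at position 5: vowel (running total: 1)
  'e' at position 6: vowel (running total: 2)
  'c' at position 7: consonant
  'b' at position 8: consonant
Total vowels: 2

2


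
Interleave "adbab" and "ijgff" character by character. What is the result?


Interleaving "adbab" and "ijgff":
  Position 0: 'a' from first, 'i' from second => "ai"
  Position 1: 'd' from first, 'j' from second => "dj"
  Position 2: 'b' from first, 'g' from second => "bg"
  Position 3: 'a' from first, 'f' from second => "af"
  Position 4: 'b' from first, 'f' from second => "bf"
Result: aidjbgafbf

aidjbgafbf


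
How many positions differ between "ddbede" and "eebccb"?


Comparing "ddbede" and "eebccb" position by position:
  Position 0: 'd' vs 'e' => DIFFER
  Position 1: 'd' vs 'e' => DIFFER
  Position 2: 'b' vs 'b' => same
  Position 3: 'e' vs 'c' => DIFFER
  Position 4: 'd' vs 'c' => DIFFER
  Position 5: 'e' vs 'b' => DIFFER
Positions that differ: 5

5


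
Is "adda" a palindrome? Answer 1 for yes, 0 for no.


Input: adda
Reversed: adda
  Compare pos 0 ('a') with pos 3 ('a'): match
  Compare pos 1 ('d') with pos 2 ('d'): match
Result: palindrome

1


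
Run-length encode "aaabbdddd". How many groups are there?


Input: aaabbdddd
Scanning for consecutive runs:
  Group 1: 'a' x 3 (positions 0-2)
  Group 2: 'b' x 2 (positions 3-4)
  Group 3: 'd' x 4 (positions 5-8)
Total groups: 3

3


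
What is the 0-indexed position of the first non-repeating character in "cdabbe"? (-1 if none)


Input: cdabbe
Character frequencies:
  'a': 1
  'b': 2
  'c': 1
  'd': 1
  'e': 1
Scanning left to right for freq == 1:
  Position 0 ('c'): unique! => answer = 0

0


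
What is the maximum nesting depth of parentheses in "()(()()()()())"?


Input: "()(()()()()())"
Tracking depth:
  Position 0 '(': depth becomes 1
  Position 1 ')': depth becomes 0
  Position 2 '(': depth becomes 1
  Position 3 '(': depth becomes 2
  Position 4 ')': depth becomes 1
  Position 5 '(': depth becomes 2
  Position 6 ')': depth becomes 1
  Position 7 '(': depth becomes 2
  Position 8 ')': depth becomes 1
  Position 9 '(': depth becomes 2
  Position 10 ')': depth becomes 1
  Position 11 '(': depth becomes 2
  Position 12 ')': depth becomes 1
  Position 13 ')': depth becomes 0
Maximum depth reached: 2

2


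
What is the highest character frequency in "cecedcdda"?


Input: cecedcdda
Character counts:
  'a': 1
  'c': 3
  'd': 3
  'e': 2
Maximum frequency: 3

3


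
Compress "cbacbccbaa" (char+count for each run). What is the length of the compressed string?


Input: cbacbccbaa
Runs:
  'c' x 1 => "c1"
  'b' x 1 => "b1"
  'a' x 1 => "a1"
  'c' x 1 => "c1"
  'b' x 1 => "b1"
  'c' x 2 => "c2"
  'b' x 1 => "b1"
  'a' x 2 => "a2"
Compressed: "c1b1a1c1b1c2b1a2"
Compressed length: 16

16


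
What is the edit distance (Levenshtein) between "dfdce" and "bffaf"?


Computing edit distance: "dfdce" -> "bffaf"
DP table:
           b    f    f    a    f
      0    1    2    3    4    5
  d   1    1    2    3    4    5
  f   2    2    1    2    3    4
  d   3    3    2    2    3    4
  c   4    4    3    3    3    4
  e   5    5    4    4    4    4
Edit distance = dp[5][5] = 4

4


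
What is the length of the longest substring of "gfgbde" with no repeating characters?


Input: "gfgbde"
Sliding window (track last position of each char):
  Position 0 ('g'): window [0,0] length 1 -- new best
  Position 1 ('f'): window [0,1] length 2 -- new best
  Position 2 ('g'): repeat (last at 0), move window start to 1
  Position 2 ('g'): window [1,2] length 2
  Position 3 ('b'): window [1,3] length 3 -- new best
  Position 4 ('d'): window [1,4] length 4 -- new best
  Position 5 ('e'): window [1,5] length 5 -- new best
Longest substring with no repeats: "fgbde" with length 5

5


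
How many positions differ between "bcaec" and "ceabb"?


Comparing "bcaec" and "ceabb" position by position:
  Position 0: 'b' vs 'c' => DIFFER
  Position 1: 'c' vs 'e' => DIFFER
  Position 2: 'a' vs 'a' => same
  Position 3: 'e' vs 'b' => DIFFER
  Position 4: 'c' vs 'b' => DIFFER
Positions that differ: 4

4


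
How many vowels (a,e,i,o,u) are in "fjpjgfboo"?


Input: fjpjgfboo
Checking each character:
  'f' at position 0: consonant
  'j' at position 1: consonant
  'p' at position 2: consonant
  'j' at position 3: consonant
  'g' at position 4: consonant
  'f' at position 5: consonant
  'b' at position 6: consonant
  'o' at position 7: vowel (running total: 1)
  'o' at position 8: vowel (running total: 2)
Total vowels: 2

2


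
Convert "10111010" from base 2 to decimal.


Input: "10111010" in base 2
Positional expansion:
  Digit '1' (value 1) x 2^7 = 128
  Digit '0' (value 0) x 2^6 = 0
  Digit '1' (value 1) x 2^5 = 32
  Digit '1' (value 1) x 2^4 = 16
  Digit '1' (value 1) x 2^3 = 8
  Digit '0' (value 0) x 2^2 = 0
  Digit '1' (value 1) x 2^1 = 2
  Digit '0' (value 0) x 2^0 = 0
Sum = 186

186


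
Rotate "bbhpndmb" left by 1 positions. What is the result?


Input: "bbhpndmb", rotate left by 1
First 1 characters: "b"
Remaining characters: "bhpndmb"
Concatenate remaining + first: "bhpndmb" + "b" = "bhpndmbb"

bhpndmbb


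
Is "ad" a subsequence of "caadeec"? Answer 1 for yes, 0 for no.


Check if "ad" is a subsequence of "caadeec"
Greedy scan:
  Position 0 ('c'): no match needed
  Position 1 ('a'): matches sub[0] = 'a'
  Position 2 ('a'): no match needed
  Position 3 ('d'): matches sub[1] = 'd'
  Position 4 ('e'): no match needed
  Position 5 ('e'): no match needed
  Position 6 ('c'): no match needed
All 2 characters matched => is a subsequence

1


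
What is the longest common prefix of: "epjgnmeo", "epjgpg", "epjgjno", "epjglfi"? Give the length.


Words: epjgnmeo, epjgpg, epjgjno, epjglfi
  Position 0: all 'e' => match
  Position 1: all 'p' => match
  Position 2: all 'j' => match
  Position 3: all 'g' => match
  Position 4: ('n', 'p', 'j', 'l') => mismatch, stop
LCP = "epjg" (length 4)

4


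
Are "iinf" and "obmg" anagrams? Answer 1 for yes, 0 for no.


Strings: "iinf", "obmg"
Sorted first:  fiin
Sorted second: bgmo
Differ at position 0: 'f' vs 'b' => not anagrams

0


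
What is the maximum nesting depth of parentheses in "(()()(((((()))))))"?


Input: "(()()(((((()))))))"
Tracking depth:
  Position 0 '(': depth becomes 1
  Position 1 '(': depth becomes 2
  Position 2 ')': depth becomes 1
  Position 3 '(': depth becomes 2
  Position 4 ')': depth becomes 1
  Position 5 '(': depth becomes 2
  Position 6 '(': depth becomes 3
  Position 7 '(': depth becomes 4
  Position 8 '(': depth becomes 5
  Position 9 '(': depth becomes 6
  Position 10 '(': depth becomes 7
  Position 11 ')': depth becomes 6
  Position 12 ')': depth becomes 5
  Position 13 ')': depth becomes 4
  Position 14 ')': depth becomes 3
  Position 15 ')': depth becomes 2
  Position 16 ')': depth becomes 1
  Position 17 ')': depth becomes 0
Maximum depth reached: 7

7


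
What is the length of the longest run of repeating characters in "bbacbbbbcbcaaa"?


Input: "bbacbbbbcbcaaa"
Scanning for longest run:
  Position 1 ('b'): continues run of 'b', length=2
  Position 2 ('a'): new char, reset run to 1
  Position 3 ('c'): new char, reset run to 1
  Position 4 ('b'): new char, reset run to 1
  Position 5 ('b'): continues run of 'b', length=2
  Position 6 ('b'): continues run of 'b', length=3
  Position 7 ('b'): continues run of 'b', length=4
  Position 8 ('c'): new char, reset run to 1
  Position 9 ('b'): new char, reset run to 1
  Position 10 ('c'): new char, reset run to 1
  Position 11 ('a'): new char, reset run to 1
  Position 12 ('a'): continues run of 'a', length=2
  Position 13 ('a'): continues run of 'a', length=3
Longest run: 'b' with length 4

4


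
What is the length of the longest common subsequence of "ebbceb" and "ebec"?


LCS of "ebbceb" and "ebec"
DP table:
           e    b    e    c
      0    0    0    0    0
  e   0    1    1    1    1
  b   0    1    2    2    2
  b   0    1    2    2    2
  c   0    1    2    2    3
  e   0    1    2    3    3
  b   0    1    2    3    3
LCS length = dp[6][4] = 3

3


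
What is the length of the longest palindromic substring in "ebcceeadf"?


Input: "ebcceeadf"
Checking substrings for palindromes:
  [2:4] "cc" (len 2) => palindrome
  [4:6] "ee" (len 2) => palindrome
Longest palindromic substring: "cc" with length 2

2


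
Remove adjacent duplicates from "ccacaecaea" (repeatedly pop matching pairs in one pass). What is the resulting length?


Input: ccacaecaea
Stack-based adjacent duplicate removal:
  Read 'c': push. Stack: c
  Read 'c': matches stack top 'c' => pop. Stack: (empty)
  Read 'a': push. Stack: a
  Read 'c': push. Stack: ac
  Read 'a': push. Stack: aca
  Read 'e': push. Stack: acae
  Read 'c': push. Stack: acaec
  Read 'a': push. Stack: acaeca
  Read 'e': push. Stack: acaecae
  Read 'a': push. Stack: acaecaea
Final stack: "acaecaea" (length 8)

8


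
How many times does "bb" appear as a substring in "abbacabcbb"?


Searching for "bb" in "abbacabcbb"
Scanning each position:
  Position 0: "ab" => no
  Position 1: "bb" => MATCH
  Position 2: "ba" => no
  Position 3: "ac" => no
  Position 4: "ca" => no
  Position 5: "ab" => no
  Position 6: "bc" => no
  Position 7: "cb" => no
  Position 8: "bb" => MATCH
Total occurrences: 2

2


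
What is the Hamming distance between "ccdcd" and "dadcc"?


Comparing "ccdcd" and "dadcc" position by position:
  Position 0: 'c' vs 'd' => differ
  Position 1: 'c' vs 'a' => differ
  Position 2: 'd' vs 'd' => same
  Position 3: 'c' vs 'c' => same
  Position 4: 'd' vs 'c' => differ
Total differences (Hamming distance): 3

3


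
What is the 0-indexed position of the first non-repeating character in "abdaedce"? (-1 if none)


Input: abdaedce
Character frequencies:
  'a': 2
  'b': 1
  'c': 1
  'd': 2
  'e': 2
Scanning left to right for freq == 1:
  Position 0 ('a'): freq=2, skip
  Position 1 ('b'): unique! => answer = 1

1


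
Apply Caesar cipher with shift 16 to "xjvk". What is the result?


Caesar cipher: shift "xjvk" by 16
  'x' (pos 23) + 16 = pos 13 = 'n'
  'j' (pos 9) + 16 = pos 25 = 'z'
  'v' (pos 21) + 16 = pos 11 = 'l'
  'k' (pos 10) + 16 = pos 0 = 'a'
Result: nzla

nzla


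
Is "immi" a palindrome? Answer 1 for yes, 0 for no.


Input: immi
Reversed: immi
  Compare pos 0 ('i') with pos 3 ('i'): match
  Compare pos 1 ('m') with pos 2 ('m'): match
Result: palindrome

1


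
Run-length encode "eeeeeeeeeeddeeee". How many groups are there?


Input: eeeeeeeeeeddeeee
Scanning for consecutive runs:
  Group 1: 'e' x 10 (positions 0-9)
  Group 2: 'd' x 2 (positions 10-11)
  Group 3: 'e' x 4 (positions 12-15)
Total groups: 3

3


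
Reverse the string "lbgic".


Input: lbgic
Reading characters right to left:
  Position 4: 'c'
  Position 3: 'i'
  Position 2: 'g'
  Position 1: 'b'
  Position 0: 'l'
Reversed: cigbl

cigbl


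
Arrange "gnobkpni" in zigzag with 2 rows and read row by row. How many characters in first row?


Zigzag "gnobkpni" into 2 rows:
Placing characters:
  'g' => row 0
  'n' => row 1
  'o' => row 0
  'b' => row 1
  'k' => row 0
  'p' => row 1
  'n' => row 0
  'i' => row 1
Rows:
  Row 0: "gokn"
  Row 1: "nbpi"
First row length: 4

4
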